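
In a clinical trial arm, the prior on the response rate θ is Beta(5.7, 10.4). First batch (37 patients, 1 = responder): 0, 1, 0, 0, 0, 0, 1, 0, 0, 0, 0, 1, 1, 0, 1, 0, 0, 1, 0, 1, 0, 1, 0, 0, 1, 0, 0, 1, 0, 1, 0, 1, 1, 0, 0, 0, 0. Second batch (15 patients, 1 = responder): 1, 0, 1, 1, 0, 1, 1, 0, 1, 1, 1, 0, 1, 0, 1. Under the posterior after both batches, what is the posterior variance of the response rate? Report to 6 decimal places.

0.003529

The Beta prior is conjugate to a Binomial/Bernoulli likelihood; the update adds successes to α and failures to β.
After batch 1: Beta(5.7+13, 10.4+24) = Beta(18.7, 34.4).
After batch 2: Beta(18.7+10, 34.4+5) = Beta(28.7, 39.4).
Var = αβ/((α+β)²(α+β+1)) = 28.7·39.4/(68.1²·69.1) = 0.003529.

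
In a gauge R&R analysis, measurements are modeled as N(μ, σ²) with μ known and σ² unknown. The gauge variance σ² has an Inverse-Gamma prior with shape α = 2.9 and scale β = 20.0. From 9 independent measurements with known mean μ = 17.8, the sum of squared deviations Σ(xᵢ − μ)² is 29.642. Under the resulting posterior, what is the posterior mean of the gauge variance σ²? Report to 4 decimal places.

5.4408

With known mean μ and an Inverse-Gamma(α, β) prior on σ², the Normal likelihood is conjugate: posterior is Inv-Gamma(α + n/2, β + Σ(xᵢ−μ)²/2).
Posterior: Inv-Gamma(2.9 + 9/2, 20.0 + 29.642/2) = Inv-Gamma(7.40, 34.8210).
E[σ²|data] = β/(α−1) = 34.8210/6.40 = 5.4408.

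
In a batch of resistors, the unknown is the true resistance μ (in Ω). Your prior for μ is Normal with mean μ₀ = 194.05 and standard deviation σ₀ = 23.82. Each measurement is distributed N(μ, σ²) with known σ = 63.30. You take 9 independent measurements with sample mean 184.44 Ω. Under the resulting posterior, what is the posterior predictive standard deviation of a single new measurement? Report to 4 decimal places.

For Normal data with known variance σ², a Normal(μ₀, σ₀²) prior on μ is conjugate. Posterior precision = 1/σ₀² + n/σ²; posterior mean is the precision-weighted average of μ₀ and x̄.
σ₀² = 23.82² = 567.3924, σ² = 63.30² = 4006.89; σ² + n·σ₀² = 4006.89 + 9·567.3924 = 9113.4216.
Posterior precision = 1/σ₀² + n/σ² = 1/567.3924 + 9/4006.89 = (σ² + n·σ₀²)/(σ₀²σ²) = 9113.4216/(567.3924·4006.89); posterior variance σₙ² = σ₀²σ²/(σ² + n·σ₀²) = 567.3924·4006.89/9113.4216 = 249.464914.
Predictive variance for one new observation = σₙ² + σ² = 567.3924·4006.89/9113.4216 + 4006.89 = σ²·(σ₀² + 9113.4216)/9113.4216 = 4006.89·9680.814/9113.4216 = 4256.354914; SD = √(4006.89·9680.814/9113.4216) = 65.2407.

65.2407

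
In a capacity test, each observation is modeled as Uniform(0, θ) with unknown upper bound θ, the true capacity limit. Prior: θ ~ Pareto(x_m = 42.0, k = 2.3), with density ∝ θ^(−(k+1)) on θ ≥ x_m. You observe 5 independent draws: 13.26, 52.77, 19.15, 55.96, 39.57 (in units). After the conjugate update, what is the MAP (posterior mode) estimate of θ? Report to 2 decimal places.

55.96

A Pareto(scale x_m, shape k) prior on the upper bound θ of Uniform(0, θ) is conjugate: posterior is Pareto(max(x_m, max xᵢ), k + n).
Sample maximum = 55.96; prior scale x_m = 42.0 → posterior scale = max = 55.96.
Posterior shape = 2.3 + 5 = 7.3.
The Pareto density is decreasing on [x_m, ∞), so the mode is x_m = 55.96.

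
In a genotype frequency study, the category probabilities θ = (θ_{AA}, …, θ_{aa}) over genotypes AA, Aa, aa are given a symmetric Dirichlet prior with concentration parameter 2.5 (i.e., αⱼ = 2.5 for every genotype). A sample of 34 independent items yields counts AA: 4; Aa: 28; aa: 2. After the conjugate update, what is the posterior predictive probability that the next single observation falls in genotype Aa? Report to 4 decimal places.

0.7349

The Dirichlet prior is conjugate to the Multinomial likelihood: each posterior αⱼ = prior αⱼ + observed count nⱼ.
Posterior concentration: (6.5, 30.5, 4.5), total = 41.5.
P(next = Aa | data) = α_{Aa}/Σα = 0.7349.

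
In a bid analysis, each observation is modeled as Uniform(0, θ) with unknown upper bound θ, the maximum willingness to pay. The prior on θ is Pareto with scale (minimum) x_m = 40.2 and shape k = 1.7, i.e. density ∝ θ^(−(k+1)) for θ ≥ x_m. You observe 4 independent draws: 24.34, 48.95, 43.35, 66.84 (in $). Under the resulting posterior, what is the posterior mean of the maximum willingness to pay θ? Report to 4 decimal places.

81.0613

A Pareto(scale x_m, shape k) prior on the upper bound θ of Uniform(0, θ) is conjugate: posterior is Pareto(max(x_m, max xᵢ), k + n).
Sample maximum = 66.84; prior scale x_m = 40.2 → posterior scale = max = 66.84.
Posterior shape = 1.7 + 4 = 5.7.
E[θ|data] = k·x_m/(k−1) = 5.7·66.84/4.7 = 81.0613.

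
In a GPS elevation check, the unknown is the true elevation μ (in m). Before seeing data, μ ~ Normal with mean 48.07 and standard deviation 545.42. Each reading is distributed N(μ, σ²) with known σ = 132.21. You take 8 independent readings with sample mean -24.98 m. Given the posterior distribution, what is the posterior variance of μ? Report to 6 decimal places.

For Normal data with known variance σ², a Normal(μ₀, σ₀²) prior on μ is conjugate. Posterior precision = 1/σ₀² + n/σ²; posterior mean is the precision-weighted average of μ₀ and x̄.
σ₀² = 545.42² = 297482.9764, σ² = 132.21² = 17479.4841; σ² + n·σ₀² = 17479.4841 + 8·297482.9764 = 2397343.2953.
Posterior precision = 1/σ₀² + n/σ² = 1/297482.9764 + 8/17479.4841 = (σ² + n·σ₀²)/(σ₀²σ²) = 2397343.2953/(297482.9764·17479.4841); posterior variance σₙ² = σ₀²σ²/(σ² + n·σ₀²) = 297482.9764·17479.4841/2397343.2953 = 2169.004734.

2169.004734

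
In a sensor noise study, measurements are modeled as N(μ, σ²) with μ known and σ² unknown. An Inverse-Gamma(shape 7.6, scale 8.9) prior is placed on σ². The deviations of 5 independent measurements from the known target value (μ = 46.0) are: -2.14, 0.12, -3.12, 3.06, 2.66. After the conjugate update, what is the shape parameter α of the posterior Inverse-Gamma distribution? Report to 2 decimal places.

With known mean μ and an Inverse-Gamma(α, β) prior on σ², the Normal likelihood is conjugate: posterior is Inv-Gamma(α + n/2, β + Σ(xᵢ−μ)²/2).
Σ(xᵢ−μ)² = (-2.14)² + (0.12)² + (-3.12)² + (3.06)² + (2.66)² = 30.7676.
Posterior: Inv-Gamma(7.6 + 5/2, 8.9 + 30.7676/2) = Inv-Gamma(10.10, 24.28380).
Posterior α = 10.10.

10.10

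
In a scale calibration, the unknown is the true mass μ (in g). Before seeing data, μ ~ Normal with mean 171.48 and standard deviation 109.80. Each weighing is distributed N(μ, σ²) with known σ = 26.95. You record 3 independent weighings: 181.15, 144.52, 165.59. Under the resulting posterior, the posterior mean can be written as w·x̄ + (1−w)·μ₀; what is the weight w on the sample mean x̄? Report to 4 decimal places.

0.9803

For Normal data with known variance σ², a Normal(μ₀, σ₀²) prior on μ is conjugate. Posterior precision = 1/σ₀² + n/σ²; posterior mean is the precision-weighted average of μ₀ and x̄.
σ₀² = 109.80² = 12056.04, σ² = 26.95² = 726.3025. Prior precision 1/σ₀² = 1/12056.04; data precision n/σ² = 3/726.3025.
w = (n/σ²)/(1/σ₀² + n/σ²) = n·σ₀²/(σ² + n·σ₀²) = 3·12056.04/(726.3025 + 3·12056.04) = 36168.12/36894.4225 = 0.9803.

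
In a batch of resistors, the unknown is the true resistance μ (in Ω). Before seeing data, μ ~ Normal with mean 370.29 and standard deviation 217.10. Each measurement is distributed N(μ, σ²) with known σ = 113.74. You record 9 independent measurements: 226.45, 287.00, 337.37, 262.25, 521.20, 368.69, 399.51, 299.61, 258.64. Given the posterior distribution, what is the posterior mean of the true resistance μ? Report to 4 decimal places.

For Normal data with known variance σ², a Normal(μ₀, σ₀²) prior on μ is conjugate. Posterior precision = 1/σ₀² + n/σ²; posterior mean is the precision-weighted average of μ₀ and x̄.
Σxᵢ = 226.45 + 287.00 + 337.37 + 262.25 + 521.20 + 368.69 + 399.51 + 299.61 + 258.64 = 2960.72, so n·x̄ = 2960.72.
σ₀² = 217.10² = 47132.41, σ² = 113.74² = 12936.7876; σ² + n·σ₀² = 12936.7876 + 9·47132.41 = 437128.4776.
Posterior mean = (μ₀/σ₀² + n·x̄/σ²)/(1/σ₀² + n/σ²) = (σ²·μ₀ + σ₀²·n·x̄)/(σ² + n·σ₀²) = (12936.7876·370.29 + 47132.41·2960.72)/437128.4776 = 144336232.015604/437128.4776 = 330.1918.

330.1918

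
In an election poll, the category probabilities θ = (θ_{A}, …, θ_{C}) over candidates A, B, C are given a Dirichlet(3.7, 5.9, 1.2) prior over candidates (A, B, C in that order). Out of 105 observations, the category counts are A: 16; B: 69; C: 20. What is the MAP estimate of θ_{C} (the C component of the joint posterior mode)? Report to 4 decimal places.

0.1791

The Dirichlet prior is conjugate to the Multinomial likelihood: each posterior αⱼ = prior αⱼ + observed count nⱼ.
Posterior concentration: (19.7, 74.9, 21.2), total = 115.8.
Joint mode component: (α_{C}−1)/(Σα−K) = 20.2/112.8 = 0.1791.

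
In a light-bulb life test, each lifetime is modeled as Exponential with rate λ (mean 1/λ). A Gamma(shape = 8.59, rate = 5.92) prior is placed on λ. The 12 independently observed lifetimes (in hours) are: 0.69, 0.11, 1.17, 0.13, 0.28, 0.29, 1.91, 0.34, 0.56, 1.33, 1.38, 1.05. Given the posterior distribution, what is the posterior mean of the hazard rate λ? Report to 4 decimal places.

1.3582

With a Gamma(shape α, rate β) prior on the exponential rate λ, the posterior after n observations with total T = Σxᵢ is Gamma(α+n, β+T).
Sum of observations T = 9.24 hours; n = 12.
Posterior: Gamma(8.59+12, 5.92+9.24) = Gamma(20.59, 15.16).
Posterior mean of λ = α/β = 20.59/15.16 = 1.3582.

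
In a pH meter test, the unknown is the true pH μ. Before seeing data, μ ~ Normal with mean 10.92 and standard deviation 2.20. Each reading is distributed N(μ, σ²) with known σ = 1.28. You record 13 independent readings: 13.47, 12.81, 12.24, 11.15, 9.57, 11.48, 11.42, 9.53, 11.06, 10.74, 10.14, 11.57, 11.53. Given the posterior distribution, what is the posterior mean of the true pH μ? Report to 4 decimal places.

For Normal data with known variance σ², a Normal(μ₀, σ₀²) prior on μ is conjugate. Posterior precision = 1/σ₀² + n/σ²; posterior mean is the precision-weighted average of μ₀ and x̄.
Σxᵢ = 13.47 + 12.81 + 12.24 + 11.15 + 9.57 + 11.48 + 11.42 + 9.53 + 11.06 + 10.74 + 10.14 + 11.57 + 11.53 = 146.71, so n·x̄ = 146.71.
σ₀² = 2.20² = 4.84, σ² = 1.28² = 1.6384; σ² + n·σ₀² = 1.6384 + 13·4.84 = 64.5584.
Posterior mean = (μ₀/σ₀² + n·x̄/σ²)/(1/σ₀² + n/σ²) = (σ²·μ₀ + σ₀²·n·x̄)/(σ² + n·σ₀²) = (1.6384·10.92 + 4.84·146.71)/64.5584 = 727.967728/64.5584 = 11.2761.

11.2761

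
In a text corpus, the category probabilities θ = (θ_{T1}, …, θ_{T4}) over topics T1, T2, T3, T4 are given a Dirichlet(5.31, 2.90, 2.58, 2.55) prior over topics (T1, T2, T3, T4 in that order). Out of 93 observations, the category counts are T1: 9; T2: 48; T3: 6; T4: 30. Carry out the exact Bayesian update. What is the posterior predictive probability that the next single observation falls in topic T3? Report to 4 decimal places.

0.0807

The Dirichlet prior is conjugate to the Multinomial likelihood: each posterior αⱼ = prior αⱼ + observed count nⱼ.
Posterior concentration: (14.31, 50.90, 8.58, 32.55), total = 106.34.
P(next = T3 | data) = α_{T3}/Σα = 0.0807.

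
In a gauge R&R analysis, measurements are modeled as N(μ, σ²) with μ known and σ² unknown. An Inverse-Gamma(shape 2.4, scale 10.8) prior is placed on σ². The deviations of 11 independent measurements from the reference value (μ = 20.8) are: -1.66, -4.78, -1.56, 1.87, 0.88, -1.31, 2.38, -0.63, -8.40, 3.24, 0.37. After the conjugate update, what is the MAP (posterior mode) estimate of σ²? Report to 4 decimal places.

With known mean μ and an Inverse-Gamma(α, β) prior on σ², the Normal likelihood is conjugate: posterior is Inv-Gamma(α + n/2, β + Σ(xᵢ−μ)²/2).
Σ(xᵢ−μ)² = (-1.66)² + (-4.78)² + (-1.56)² + (1.87)² + (0.88)² + (-1.31)² + (2.38)² + (-0.63)² + (-8.40)² + (3.24)² + (0.37)² = 121.2808.
Posterior: Inv-Gamma(2.4 + 11/2, 10.8 + 121.2808/2) = Inv-Gamma(7.90, 71.44040).
Mode = β/(α+1) = 71.44040/8.90 = 8.0270.

8.0270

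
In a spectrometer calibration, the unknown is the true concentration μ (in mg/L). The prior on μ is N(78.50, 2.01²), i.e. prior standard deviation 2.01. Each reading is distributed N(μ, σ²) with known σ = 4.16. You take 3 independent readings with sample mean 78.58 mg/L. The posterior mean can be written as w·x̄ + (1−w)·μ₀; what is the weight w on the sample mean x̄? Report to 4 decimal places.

For Normal data with known variance σ², a Normal(μ₀, σ₀²) prior on μ is conjugate. Posterior precision = 1/σ₀² + n/σ²; posterior mean is the precision-weighted average of μ₀ and x̄.
σ₀² = 2.01² = 4.0401, σ² = 4.16² = 17.3056. Prior precision 1/σ₀² = 1/4.0401; data precision n/σ² = 3/17.3056.
w = (n/σ²)/(1/σ₀² + n/σ²) = n·σ₀²/(σ² + n·σ₀²) = 3·4.0401/(17.3056 + 3·4.0401) = 12.1203/29.4259 = 0.4119.

0.4119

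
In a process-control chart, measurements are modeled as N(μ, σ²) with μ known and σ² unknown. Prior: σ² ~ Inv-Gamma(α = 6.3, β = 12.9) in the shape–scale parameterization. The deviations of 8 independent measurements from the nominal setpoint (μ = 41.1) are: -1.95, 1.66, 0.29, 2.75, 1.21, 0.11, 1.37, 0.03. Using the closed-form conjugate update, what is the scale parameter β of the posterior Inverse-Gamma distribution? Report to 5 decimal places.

21.67935

With known mean μ and an Inverse-Gamma(α, β) prior on σ², the Normal likelihood is conjugate: posterior is Inv-Gamma(α + n/2, β + Σ(xᵢ−μ)²/2).
Σ(xᵢ−μ)² = (-1.95)² + (1.66)² + (0.29)² + (2.75)² + (1.21)² + (0.11)² + (1.37)² + (0.03)² = 17.5587.
Posterior: Inv-Gamma(6.3 + 8/2, 12.9 + 17.5587/2) = Inv-Gamma(10.30, 21.67935).
Posterior β = 21.67935.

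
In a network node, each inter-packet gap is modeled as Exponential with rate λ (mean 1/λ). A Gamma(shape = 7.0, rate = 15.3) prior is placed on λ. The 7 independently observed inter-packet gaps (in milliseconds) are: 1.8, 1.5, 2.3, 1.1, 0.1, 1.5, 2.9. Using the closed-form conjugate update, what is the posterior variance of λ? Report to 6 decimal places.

0.019936

With a Gamma(shape α, rate β) prior on the exponential rate λ, the posterior after n observations with total T = Σxᵢ is Gamma(α+n, β+T).
Sum of observations T = 11.2 milliseconds; n = 7.
Posterior: Gamma(7.0+7, 15.3+11.2) = Gamma(14.0, 26.5).
Var = α/β² = 0.019936.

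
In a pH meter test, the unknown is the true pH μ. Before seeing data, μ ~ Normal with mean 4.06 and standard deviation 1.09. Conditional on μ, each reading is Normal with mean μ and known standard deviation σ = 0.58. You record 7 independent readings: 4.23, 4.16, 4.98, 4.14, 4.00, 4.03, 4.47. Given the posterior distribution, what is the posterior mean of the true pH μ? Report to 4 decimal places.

4.2783

For Normal data with known variance σ², a Normal(μ₀, σ₀²) prior on μ is conjugate. Posterior precision = 1/σ₀² + n/σ²; posterior mean is the precision-weighted average of μ₀ and x̄.
Σxᵢ = 4.23 + 4.16 + 4.98 + 4.14 + 4.00 + 4.03 + 4.47 = 30.01, so n·x̄ = 30.01.
σ₀² = 1.09² = 1.1881, σ² = 0.58² = 0.3364; σ² + n·σ₀² = 0.3364 + 7·1.1881 = 8.6531.
Posterior mean = (μ₀/σ₀² + n·x̄/σ²)/(1/σ₀² + n/σ²) = (σ²·μ₀ + σ₀²·n·x̄)/(σ² + n·σ₀²) = (0.3364·4.06 + 1.1881·30.01)/8.6531 = 37.020665/8.6531 = 4.2783.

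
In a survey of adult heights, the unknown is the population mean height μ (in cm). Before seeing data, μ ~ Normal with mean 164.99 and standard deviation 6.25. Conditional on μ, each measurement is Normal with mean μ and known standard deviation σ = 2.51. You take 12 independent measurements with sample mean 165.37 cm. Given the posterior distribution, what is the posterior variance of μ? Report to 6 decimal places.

0.518046

For Normal data with known variance σ², a Normal(μ₀, σ₀²) prior on μ is conjugate. Posterior precision = 1/σ₀² + n/σ²; posterior mean is the precision-weighted average of μ₀ and x̄.
σ₀² = 6.25² = 39.0625, σ² = 2.51² = 6.3001; σ² + n·σ₀² = 6.3001 + 12·39.0625 = 475.0501.
Posterior precision = 1/σ₀² + n/σ² = 1/39.0625 + 12/6.3001 = (σ² + n·σ₀²)/(σ₀²σ²) = 475.0501/(39.0625·6.3001); posterior variance σₙ² = σ₀²σ²/(σ² + n·σ₀²) = 39.0625·6.3001/475.0501 = 0.518046.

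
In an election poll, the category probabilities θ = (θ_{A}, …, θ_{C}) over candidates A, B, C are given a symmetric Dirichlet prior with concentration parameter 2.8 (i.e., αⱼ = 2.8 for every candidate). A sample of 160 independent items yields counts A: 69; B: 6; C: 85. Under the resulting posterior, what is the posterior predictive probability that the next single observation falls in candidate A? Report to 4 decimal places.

0.4264

The Dirichlet prior is conjugate to the Multinomial likelihood: each posterior αⱼ = prior αⱼ + observed count nⱼ.
Posterior concentration: (71.8, 8.8, 87.8), total = 168.4.
P(next = A | data) = α_{A}/Σα = 0.4264.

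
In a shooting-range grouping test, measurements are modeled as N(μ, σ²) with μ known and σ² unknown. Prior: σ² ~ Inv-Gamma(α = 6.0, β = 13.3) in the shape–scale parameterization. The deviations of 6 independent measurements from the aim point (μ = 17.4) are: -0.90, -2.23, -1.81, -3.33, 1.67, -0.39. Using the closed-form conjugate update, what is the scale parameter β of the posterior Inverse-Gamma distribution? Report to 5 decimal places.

24.84445

With known mean μ and an Inverse-Gamma(α, β) prior on σ², the Normal likelihood is conjugate: posterior is Inv-Gamma(α + n/2, β + Σ(xᵢ−μ)²/2).
Σ(xᵢ−μ)² = (-0.90)² + (-2.23)² + (-1.81)² + (-3.33)² + (1.67)² + (-0.39)² = 23.0889.
Posterior: Inv-Gamma(6.0 + 6/2, 13.3 + 23.0889/2) = Inv-Gamma(9.00, 24.84445).
Posterior β = 24.84445.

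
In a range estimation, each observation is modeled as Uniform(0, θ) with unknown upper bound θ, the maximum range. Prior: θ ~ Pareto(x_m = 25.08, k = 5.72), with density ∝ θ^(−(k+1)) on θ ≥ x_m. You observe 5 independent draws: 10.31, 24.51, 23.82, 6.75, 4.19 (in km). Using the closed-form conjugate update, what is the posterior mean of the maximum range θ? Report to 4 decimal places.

A Pareto(scale x_m, shape k) prior on the upper bound θ of Uniform(0, θ) is conjugate: posterior is Pareto(max(x_m, max xᵢ), k + n).
Sample maximum = 24.51; prior scale x_m = 25.08 → posterior scale = max = 25.08.
Posterior shape = 5.72 + 5 = 10.72.
E[θ|data] = k·x_m/(k−1) = 10.72·25.08/9.72 = 27.6602.

27.6602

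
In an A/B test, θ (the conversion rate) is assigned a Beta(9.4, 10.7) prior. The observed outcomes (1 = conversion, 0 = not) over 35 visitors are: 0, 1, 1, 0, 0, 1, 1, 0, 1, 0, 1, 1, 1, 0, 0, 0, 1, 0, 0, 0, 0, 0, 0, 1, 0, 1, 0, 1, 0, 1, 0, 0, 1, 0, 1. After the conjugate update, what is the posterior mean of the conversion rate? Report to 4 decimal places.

0.4428

The Beta prior is conjugate to a Binomial/Bernoulli likelihood; the update adds successes to α and failures to β.
Posterior: Beta(α+k, β+n−k) = Beta(9.4+15, 10.7+20) = Beta(24.4, 30.7).
Posterior mean = α/(α+β) = 24.4/55.1 = 0.4428.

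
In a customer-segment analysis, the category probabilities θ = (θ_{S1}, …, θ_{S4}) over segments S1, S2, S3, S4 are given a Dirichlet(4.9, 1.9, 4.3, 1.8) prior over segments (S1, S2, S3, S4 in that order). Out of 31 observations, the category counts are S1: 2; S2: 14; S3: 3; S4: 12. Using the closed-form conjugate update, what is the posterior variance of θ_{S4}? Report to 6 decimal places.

The Dirichlet prior is conjugate to the Multinomial likelihood: each posterior αⱼ = prior αⱼ + observed count nⱼ.
Posterior concentration: (6.9, 15.9, 7.3, 13.8), total = 43.9.
Var[θ_j] = α_j(Σα−α_j)/((Σα)²(Σα+1)) = 13.8·30.1/(43.9²·44.9) = 0.004800.

0.004800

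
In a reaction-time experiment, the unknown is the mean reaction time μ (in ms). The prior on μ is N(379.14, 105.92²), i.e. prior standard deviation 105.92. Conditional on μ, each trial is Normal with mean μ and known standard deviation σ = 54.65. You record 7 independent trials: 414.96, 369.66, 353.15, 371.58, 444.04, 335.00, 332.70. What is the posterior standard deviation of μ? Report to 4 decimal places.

20.2738

For Normal data with known variance σ², a Normal(μ₀, σ₀²) prior on μ is conjugate. Posterior precision = 1/σ₀² + n/σ²; posterior mean is the precision-weighted average of μ₀ and x̄.
σ₀² = 105.92² = 11219.0464, σ² = 54.65² = 2986.6225; σ² + n·σ₀² = 2986.6225 + 7·11219.0464 = 81519.9473.
Posterior precision = 1/σ₀² + n/σ² = 1/11219.0464 + 7/2986.6225 = (σ² + n·σ₀²)/(σ₀²σ²) = 81519.9473/(11219.0464·2986.6225); posterior variance σₙ² = σ₀²σ²/(σ² + n·σ₀²) = 11219.0464·2986.6225/81519.9473 = 411.028926.
Posterior SD = √σₙ² = √(11219.0464·2986.6225/81519.9473) = 20.2738.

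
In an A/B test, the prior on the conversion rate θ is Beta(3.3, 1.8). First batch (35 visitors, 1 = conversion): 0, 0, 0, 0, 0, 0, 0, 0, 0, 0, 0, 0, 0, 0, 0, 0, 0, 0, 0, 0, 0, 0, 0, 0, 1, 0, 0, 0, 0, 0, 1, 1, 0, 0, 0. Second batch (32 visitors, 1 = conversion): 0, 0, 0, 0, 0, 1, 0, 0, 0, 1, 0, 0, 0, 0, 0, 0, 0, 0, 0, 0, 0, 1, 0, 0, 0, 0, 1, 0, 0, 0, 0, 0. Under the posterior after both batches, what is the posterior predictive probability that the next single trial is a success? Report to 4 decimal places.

0.1429

The Beta prior is conjugate to a Binomial/Bernoulli likelihood; the update adds successes to α and failures to β.
After batch 1: Beta(3.3+3, 1.8+32) = Beta(6.3, 33.8).
After batch 2: Beta(6.3+4, 33.8+28) = Beta(10.3, 61.8).
For a single future Bernoulli trial, P(success | data) = α/(α+β) = 0.1429.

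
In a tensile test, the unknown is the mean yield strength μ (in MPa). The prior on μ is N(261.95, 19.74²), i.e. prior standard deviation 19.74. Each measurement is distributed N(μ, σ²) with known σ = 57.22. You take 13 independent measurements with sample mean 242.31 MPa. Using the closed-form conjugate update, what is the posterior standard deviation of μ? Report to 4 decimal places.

12.3685

For Normal data with known variance σ², a Normal(μ₀, σ₀²) prior on μ is conjugate. Posterior precision = 1/σ₀² + n/σ²; posterior mean is the precision-weighted average of μ₀ and x̄.
σ₀² = 19.74² = 389.6676, σ² = 57.22² = 3274.1284; σ² + n·σ₀² = 3274.1284 + 13·389.6676 = 8339.8072.
Posterior precision = 1/σ₀² + n/σ² = 1/389.6676 + 13/3274.1284 = (σ² + n·σ₀²)/(σ₀²σ²) = 8339.8072/(389.6676·3274.1284); posterior variance σₙ² = σ₀²σ²/(σ² + n·σ₀²) = 389.6676·3274.1284/8339.8072 = 152.979766.
Posterior SD = √σₙ² = √(389.6676·3274.1284/8339.8072) = 12.3685.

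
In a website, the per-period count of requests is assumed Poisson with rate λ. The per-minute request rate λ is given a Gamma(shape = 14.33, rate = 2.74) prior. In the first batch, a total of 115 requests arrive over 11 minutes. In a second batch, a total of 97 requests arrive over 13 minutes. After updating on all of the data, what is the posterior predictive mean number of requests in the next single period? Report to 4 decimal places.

8.4641

With a Gamma(shape α, rate β) prior, the Poisson likelihood is conjugate: the posterior is Gamma(α + ΣXᵢ, β + n).
After batch 1: Gamma(α+S, β+n) = Gamma(14.33+115, 2.74+11) = Gamma(129.33, 13.74).
After batch 2: Gamma(α+S, β+n) = Gamma(129.33+97, 13.74+13) = Gamma(226.33, 26.74).
The predictive distribution for one future period is NegBinom with mean α/β = 8.4641.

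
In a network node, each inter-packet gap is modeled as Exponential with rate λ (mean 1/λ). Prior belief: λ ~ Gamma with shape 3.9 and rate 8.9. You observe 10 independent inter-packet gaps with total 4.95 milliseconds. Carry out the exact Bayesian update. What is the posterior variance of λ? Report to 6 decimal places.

0.072463

With a Gamma(shape α, rate β) prior on the exponential rate λ, the posterior after n observations with total T = Σxᵢ is Gamma(α+n, β+T).
Posterior: Gamma(3.9+10, 8.9+4.95) = Gamma(13.9, 13.85).
Var = α/β² = 0.072463.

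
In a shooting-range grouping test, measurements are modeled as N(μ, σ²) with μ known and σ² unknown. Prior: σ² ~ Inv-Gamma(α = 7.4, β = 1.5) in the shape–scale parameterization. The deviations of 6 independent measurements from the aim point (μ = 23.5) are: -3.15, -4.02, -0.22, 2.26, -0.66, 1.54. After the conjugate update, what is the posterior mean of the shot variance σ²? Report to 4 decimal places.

With known mean μ and an Inverse-Gamma(α, β) prior on σ², the Normal likelihood is conjugate: posterior is Inv-Gamma(α + n/2, β + Σ(xᵢ−μ)²/2).
Σ(xᵢ−μ)² = (-3.15)² + (-4.02)² + (-0.22)² + (2.26)² + (-0.66)² + (1.54)² = 34.0461.
Posterior: Inv-Gamma(7.4 + 6/2, 1.5 + 34.0461/2) = Inv-Gamma(10.40, 18.52305).
E[σ²|data] = β/(α−1) = 18.52305/9.40 = 1.9705.

1.9705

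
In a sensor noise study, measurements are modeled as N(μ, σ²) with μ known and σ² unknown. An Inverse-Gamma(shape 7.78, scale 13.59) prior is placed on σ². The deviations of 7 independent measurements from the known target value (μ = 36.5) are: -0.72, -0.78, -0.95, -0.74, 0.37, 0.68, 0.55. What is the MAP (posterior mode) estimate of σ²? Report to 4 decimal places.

With known mean μ and an Inverse-Gamma(α, β) prior on σ², the Normal likelihood is conjugate: posterior is Inv-Gamma(α + n/2, β + Σ(xᵢ−μ)²/2).
Σ(xᵢ−μ)² = (-0.72)² + (-0.78)² + (-0.95)² + (-0.74)² + (0.37)² + (0.68)² + (0.55)² = 3.4787.
Posterior: Inv-Gamma(7.78 + 7/2, 13.59 + 3.4787/2) = Inv-Gamma(11.28, 15.32935).
Mode = β/(α+1) = 15.32935/12.28 = 1.2483.

1.2483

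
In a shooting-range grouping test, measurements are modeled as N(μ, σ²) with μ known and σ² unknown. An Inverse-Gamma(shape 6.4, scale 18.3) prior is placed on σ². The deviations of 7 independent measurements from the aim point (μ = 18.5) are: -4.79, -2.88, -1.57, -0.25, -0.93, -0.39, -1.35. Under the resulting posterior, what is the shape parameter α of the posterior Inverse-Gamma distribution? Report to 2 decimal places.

With known mean μ and an Inverse-Gamma(α, β) prior on σ², the Normal likelihood is conjugate: posterior is Inv-Gamma(α + n/2, β + Σ(xᵢ−μ)²/2).
Σ(xᵢ−μ)² = (-4.79)² + (-2.88)² + (-1.57)² + (-0.25)² + (-0.93)² + (-0.39)² + (-1.35)² = 36.6054.
Posterior: Inv-Gamma(6.4 + 7/2, 18.3 + 36.6054/2) = Inv-Gamma(9.90, 36.60270).
Posterior α = 9.90.

9.90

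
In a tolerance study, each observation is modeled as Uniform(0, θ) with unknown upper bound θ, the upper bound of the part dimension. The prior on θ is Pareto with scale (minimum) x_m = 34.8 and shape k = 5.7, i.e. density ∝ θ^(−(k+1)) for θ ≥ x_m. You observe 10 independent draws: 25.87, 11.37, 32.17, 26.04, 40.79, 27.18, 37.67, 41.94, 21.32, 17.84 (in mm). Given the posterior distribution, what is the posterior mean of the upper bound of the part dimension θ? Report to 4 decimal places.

A Pareto(scale x_m, shape k) prior on the upper bound θ of Uniform(0, θ) is conjugate: posterior is Pareto(max(x_m, max xᵢ), k + n).
Sample maximum = 41.94; prior scale x_m = 34.8 → posterior scale = max = 41.94.
Posterior shape = 5.7 + 10 = 15.7.
E[θ|data] = k·x_m/(k−1) = 15.7·41.94/14.7 = 44.7931.

44.7931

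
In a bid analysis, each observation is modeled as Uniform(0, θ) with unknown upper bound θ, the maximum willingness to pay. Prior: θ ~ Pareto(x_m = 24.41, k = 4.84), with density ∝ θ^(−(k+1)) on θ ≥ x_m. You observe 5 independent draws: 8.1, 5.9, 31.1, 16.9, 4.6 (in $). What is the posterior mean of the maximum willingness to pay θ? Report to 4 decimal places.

34.6181

A Pareto(scale x_m, shape k) prior on the upper bound θ of Uniform(0, θ) is conjugate: posterior is Pareto(max(x_m, max xᵢ), k + n).
Sample maximum = 31.1; prior scale x_m = 24.41 → posterior scale = max = 31.10.
Posterior shape = 4.84 + 5 = 9.84.
E[θ|data] = k·x_m/(k−1) = 9.84·31.10/8.84 = 34.6181.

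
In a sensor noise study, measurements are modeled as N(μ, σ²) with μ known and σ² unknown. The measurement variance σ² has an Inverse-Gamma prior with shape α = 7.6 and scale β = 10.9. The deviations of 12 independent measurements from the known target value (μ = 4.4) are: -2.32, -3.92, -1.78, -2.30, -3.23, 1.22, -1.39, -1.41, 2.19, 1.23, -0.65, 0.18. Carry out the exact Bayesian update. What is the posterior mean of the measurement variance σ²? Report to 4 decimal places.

2.9211

With known mean μ and an Inverse-Gamma(α, β) prior on σ², the Normal likelihood is conjugate: posterior is Inv-Gamma(α + n/2, β + Σ(xᵢ−μ)²/2).
Σ(xᵢ−μ)² = (-2.32)² + (-3.92)² + (-1.78)² + (-2.30)² + (-3.23)² + (1.22)² + (-1.39)² + (-1.41)² + (2.19)² + (1.23)² + (-0.65)² + (0.18)² = 51.8126.
Posterior: Inv-Gamma(7.6 + 12/2, 10.9 + 51.8126/2) = Inv-Gamma(13.60, 36.80630).
E[σ²|data] = β/(α−1) = 36.80630/12.60 = 2.9211.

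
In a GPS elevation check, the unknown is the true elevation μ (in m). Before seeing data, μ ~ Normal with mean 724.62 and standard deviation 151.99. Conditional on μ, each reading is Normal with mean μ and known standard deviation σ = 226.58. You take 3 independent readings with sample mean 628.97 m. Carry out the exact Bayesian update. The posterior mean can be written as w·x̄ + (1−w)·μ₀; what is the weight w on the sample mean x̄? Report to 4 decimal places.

For Normal data with known variance σ², a Normal(μ₀, σ₀²) prior on μ is conjugate. Posterior precision = 1/σ₀² + n/σ²; posterior mean is the precision-weighted average of μ₀ and x̄.
σ₀² = 151.99² = 23100.9601, σ² = 226.58² = 51338.4964. Prior precision 1/σ₀² = 1/23100.9601; data precision n/σ² = 3/51338.4964.
w = (n/σ²)/(1/σ₀² + n/σ²) = n·σ₀²/(σ² + n·σ₀²) = 3·23100.9601/(51338.4964 + 3·23100.9601) = 69302.8803/120641.3767 = 0.5745.

0.5745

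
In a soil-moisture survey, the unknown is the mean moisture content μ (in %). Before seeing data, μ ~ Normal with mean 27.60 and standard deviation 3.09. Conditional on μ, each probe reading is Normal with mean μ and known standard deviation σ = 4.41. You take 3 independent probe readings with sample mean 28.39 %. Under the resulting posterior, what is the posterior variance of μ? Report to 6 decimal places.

3.861159

For Normal data with known variance σ², a Normal(μ₀, σ₀²) prior on μ is conjugate. Posterior precision = 1/σ₀² + n/σ²; posterior mean is the precision-weighted average of μ₀ and x̄.
σ₀² = 3.09² = 9.5481, σ² = 4.41² = 19.4481; σ² + n·σ₀² = 19.4481 + 3·9.5481 = 48.0924.
Posterior precision = 1/σ₀² + n/σ² = 1/9.5481 + 3/19.4481 = (σ² + n·σ₀²)/(σ₀²σ²) = 48.0924/(9.5481·19.4481); posterior variance σₙ² = σ₀²σ²/(σ² + n·σ₀²) = 9.5481·19.4481/48.0924 = 3.861159.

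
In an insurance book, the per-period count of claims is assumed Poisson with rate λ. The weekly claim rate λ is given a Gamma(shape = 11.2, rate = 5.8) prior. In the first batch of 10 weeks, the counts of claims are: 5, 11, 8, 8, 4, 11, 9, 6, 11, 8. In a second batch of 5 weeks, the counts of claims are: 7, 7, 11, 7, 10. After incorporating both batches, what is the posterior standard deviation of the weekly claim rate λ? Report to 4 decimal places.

With a Gamma(shape α, rate β) prior, the Poisson likelihood is conjugate: the posterior is Gamma(α + ΣXᵢ, β + n).
Batch 1: sum of counts S = 81 over n = 10 weeks.
After batch 1: Gamma(α+S, β+n) = Gamma(11.2+81, 5.8+10) = Gamma(92.2, 15.8).
Batch 2: sum of counts S = 42 over n = 5 weeks.
After batch 2: Gamma(α+S, β+n) = Gamma(92.2+42, 15.8+5) = Gamma(134.2, 20.8).
SD = √α/β = √134.2/20.8 = 0.5569.

0.5569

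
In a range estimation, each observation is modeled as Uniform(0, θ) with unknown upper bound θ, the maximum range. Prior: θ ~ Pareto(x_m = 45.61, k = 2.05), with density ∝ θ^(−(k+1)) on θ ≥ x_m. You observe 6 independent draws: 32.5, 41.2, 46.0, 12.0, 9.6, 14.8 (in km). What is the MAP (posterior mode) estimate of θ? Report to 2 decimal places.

46.00

A Pareto(scale x_m, shape k) prior on the upper bound θ of Uniform(0, θ) is conjugate: posterior is Pareto(max(x_m, max xᵢ), k + n).
Sample maximum = 46.0; prior scale x_m = 45.61 → posterior scale = max = 46.00.
Posterior shape = 2.05 + 6 = 8.05.
The Pareto density is decreasing on [x_m, ∞), so the mode is x_m = 46.00.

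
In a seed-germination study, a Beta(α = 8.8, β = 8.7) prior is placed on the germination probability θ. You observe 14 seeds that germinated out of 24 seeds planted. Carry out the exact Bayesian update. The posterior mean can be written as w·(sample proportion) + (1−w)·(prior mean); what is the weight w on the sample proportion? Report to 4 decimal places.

The Beta prior is conjugate to a Binomial/Bernoulli likelihood; the update adds successes to α and failures to β.
Posterior mean = (α₀+k)/(α₀+β₀+n) = [n/(α₀+β₀+n)]·(k/n) + [(α₀+β₀)/(α₀+β₀+n)]·α₀/(α₀+β₀), so only n and the prior enter the weight.
The weight on the data is w = n/(α₀+β₀+n) = 24/(8.8+8.7+24) = 24/41.5 = 0.5783.

0.5783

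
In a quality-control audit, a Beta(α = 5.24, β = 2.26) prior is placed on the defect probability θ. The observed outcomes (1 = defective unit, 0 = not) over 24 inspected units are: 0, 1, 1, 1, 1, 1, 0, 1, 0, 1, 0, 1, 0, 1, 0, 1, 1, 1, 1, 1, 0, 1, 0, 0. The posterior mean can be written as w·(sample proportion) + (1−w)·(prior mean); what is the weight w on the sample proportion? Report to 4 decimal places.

0.7619

The Beta prior is conjugate to a Binomial/Bernoulli likelihood; the update adds successes to α and failures to β.
Posterior mean = (α₀+k)/(α₀+β₀+n) = [n/(α₀+β₀+n)]·(k/n) + [(α₀+β₀)/(α₀+β₀+n)]·α₀/(α₀+β₀), so only n and the prior enter the weight.
The weight on the data is w = n/(α₀+β₀+n) = 24/(5.24+2.26+24) = 24/31.50 = 0.7619.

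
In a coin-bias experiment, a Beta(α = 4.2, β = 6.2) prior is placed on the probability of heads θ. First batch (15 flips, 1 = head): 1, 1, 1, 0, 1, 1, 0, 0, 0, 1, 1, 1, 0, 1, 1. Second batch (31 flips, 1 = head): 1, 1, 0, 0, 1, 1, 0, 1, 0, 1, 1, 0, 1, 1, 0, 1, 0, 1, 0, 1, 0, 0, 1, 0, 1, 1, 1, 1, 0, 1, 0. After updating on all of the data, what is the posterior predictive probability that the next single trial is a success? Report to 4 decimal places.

The Beta prior is conjugate to a Binomial/Bernoulli likelihood; the update adds successes to α and failures to β.
After batch 1: Beta(4.2+10, 6.2+5) = Beta(14.2, 11.2).
After batch 2: Beta(14.2+18, 11.2+13) = Beta(32.2, 24.2).
For a single future Bernoulli trial, P(success | data) = α/(α+β) = 0.5709.

0.5709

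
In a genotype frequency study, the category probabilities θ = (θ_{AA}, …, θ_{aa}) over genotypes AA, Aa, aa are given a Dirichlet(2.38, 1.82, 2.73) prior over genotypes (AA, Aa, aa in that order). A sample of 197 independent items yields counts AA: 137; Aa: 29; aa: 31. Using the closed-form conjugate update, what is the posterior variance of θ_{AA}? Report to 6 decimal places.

0.001056

The Dirichlet prior is conjugate to the Multinomial likelihood: each posterior αⱼ = prior αⱼ + observed count nⱼ.
Posterior concentration: (139.38, 30.82, 33.73), total = 203.93.
Var[θ_j] = α_j(Σα−α_j)/((Σα)²(Σα+1)) = 139.38·64.55/(203.93²·204.93) = 0.001056.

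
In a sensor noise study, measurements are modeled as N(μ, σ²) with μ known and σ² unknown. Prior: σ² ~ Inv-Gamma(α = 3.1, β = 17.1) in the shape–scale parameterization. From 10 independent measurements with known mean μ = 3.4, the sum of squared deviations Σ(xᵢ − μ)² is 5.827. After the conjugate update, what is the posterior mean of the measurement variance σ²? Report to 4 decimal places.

2.8188

With known mean μ and an Inverse-Gamma(α, β) prior on σ², the Normal likelihood is conjugate: posterior is Inv-Gamma(α + n/2, β + Σ(xᵢ−μ)²/2).
Posterior: Inv-Gamma(3.1 + 10/2, 17.1 + 5.827/2) = Inv-Gamma(8.10, 20.0135).
E[σ²|data] = β/(α−1) = 20.0135/7.10 = 2.8188.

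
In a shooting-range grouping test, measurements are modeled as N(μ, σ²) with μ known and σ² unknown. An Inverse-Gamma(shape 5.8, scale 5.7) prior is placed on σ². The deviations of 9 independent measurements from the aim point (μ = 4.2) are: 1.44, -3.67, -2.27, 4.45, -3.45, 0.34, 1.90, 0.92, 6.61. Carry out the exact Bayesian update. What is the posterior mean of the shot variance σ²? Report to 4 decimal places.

6.0250

With known mean μ and an Inverse-Gamma(α, β) prior on σ², the Normal likelihood is conjugate: posterior is Inv-Gamma(α + n/2, β + Σ(xᵢ−μ)²/2).
Σ(xᵢ−μ)² = (1.44)² + (-3.67)² + (-2.27)² + (4.45)² + (-3.45)² + (0.34)² + (1.90)² + (0.92)² + (6.61)² = 100.6645.
Posterior: Inv-Gamma(5.8 + 9/2, 5.7 + 100.6645/2) = Inv-Gamma(10.30, 56.03225).
E[σ²|data] = β/(α−1) = 56.03225/9.30 = 6.0250.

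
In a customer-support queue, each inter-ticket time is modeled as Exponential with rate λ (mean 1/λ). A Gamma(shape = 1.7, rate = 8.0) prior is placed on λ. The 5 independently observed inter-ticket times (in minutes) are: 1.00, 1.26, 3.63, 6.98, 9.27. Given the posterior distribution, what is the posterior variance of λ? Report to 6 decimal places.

With a Gamma(shape α, rate β) prior on the exponential rate λ, the posterior after n observations with total T = Σxᵢ is Gamma(α+n, β+T).
Sum of observations T = 22.14 minutes; n = 5.
Posterior: Gamma(1.7+5, 8.0+22.14) = Gamma(6.7, 30.14).
Var = α/β² = 0.007375.

0.007375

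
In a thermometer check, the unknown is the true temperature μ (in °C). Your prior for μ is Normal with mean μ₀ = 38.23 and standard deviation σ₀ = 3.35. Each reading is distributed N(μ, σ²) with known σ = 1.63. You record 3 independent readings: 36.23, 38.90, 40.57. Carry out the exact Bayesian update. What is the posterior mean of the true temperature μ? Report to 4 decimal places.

For Normal data with known variance σ², a Normal(μ₀, σ₀²) prior on μ is conjugate. Posterior precision = 1/σ₀² + n/σ²; posterior mean is the precision-weighted average of μ₀ and x̄.
Σxᵢ = 36.23 + 38.90 + 40.57 = 115.7, so n·x̄ = 115.7.
σ₀² = 3.35² = 11.2225, σ² = 1.63² = 2.6569; σ² + n·σ₀² = 2.6569 + 3·11.2225 = 36.3244.
Posterior mean = (μ₀/σ₀² + n·x̄/σ²)/(1/σ₀² + n/σ²) = (σ²·μ₀ + σ₀²·n·x̄)/(σ² + n·σ₀²) = (2.6569·38.23 + 11.2225·115.7)/36.3244 = 1400.016537/36.3244 = 38.5420.

38.5420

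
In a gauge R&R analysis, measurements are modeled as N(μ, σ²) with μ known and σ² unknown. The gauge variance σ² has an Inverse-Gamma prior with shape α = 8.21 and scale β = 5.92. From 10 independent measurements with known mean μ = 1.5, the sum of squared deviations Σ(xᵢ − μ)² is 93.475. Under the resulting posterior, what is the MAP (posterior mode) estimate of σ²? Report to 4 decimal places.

With known mean μ and an Inverse-Gamma(α, β) prior on σ², the Normal likelihood is conjugate: posterior is Inv-Gamma(α + n/2, β + Σ(xᵢ−μ)²/2).
Posterior: Inv-Gamma(8.21 + 10/2, 5.92 + 93.475/2) = Inv-Gamma(13.21, 52.6575).
Mode = β/(α+1) = 52.6575/14.21 = 3.7057.

3.7057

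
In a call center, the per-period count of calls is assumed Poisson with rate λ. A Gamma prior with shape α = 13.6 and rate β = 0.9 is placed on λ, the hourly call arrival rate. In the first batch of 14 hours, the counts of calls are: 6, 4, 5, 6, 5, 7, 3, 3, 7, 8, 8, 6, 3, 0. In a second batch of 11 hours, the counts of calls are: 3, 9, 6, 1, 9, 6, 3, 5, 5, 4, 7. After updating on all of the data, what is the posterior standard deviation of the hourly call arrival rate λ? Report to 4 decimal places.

0.4611

With a Gamma(shape α, rate β) prior, the Poisson likelihood is conjugate: the posterior is Gamma(α + ΣXᵢ, β + n).
Batch 1: sum of counts S = 71 over n = 14 hours.
After batch 1: Gamma(α+S, β+n) = Gamma(13.6+71, 0.9+14) = Gamma(84.6, 14.9).
Batch 2: sum of counts S = 58 over n = 11 hours.
After batch 2: Gamma(α+S, β+n) = Gamma(84.6+58, 14.9+11) = Gamma(142.6, 25.9).
SD = √α/β = √142.6/25.9 = 0.4611.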